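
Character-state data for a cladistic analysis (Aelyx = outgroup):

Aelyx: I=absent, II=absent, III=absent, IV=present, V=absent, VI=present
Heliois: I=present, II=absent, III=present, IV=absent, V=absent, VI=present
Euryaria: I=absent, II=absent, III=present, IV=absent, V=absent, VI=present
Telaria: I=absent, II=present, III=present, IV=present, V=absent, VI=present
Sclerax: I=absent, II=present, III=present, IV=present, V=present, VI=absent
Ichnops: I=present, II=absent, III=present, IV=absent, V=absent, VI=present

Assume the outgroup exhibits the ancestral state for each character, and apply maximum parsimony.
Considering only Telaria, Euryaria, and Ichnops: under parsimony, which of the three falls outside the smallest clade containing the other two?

Character polarity is set by the outgroup: the derived state is whichever differs from the outgroup's state, so for IV, VI the derived state is 'absent', and for the remaining characters it is 'present'.
I: derived state 'present' in Heliois and Ichnops only — synapomorphy for {Heliois, Ichnops}.
Only Sclerax and Telaria show the derived state 'present' for II, supporting them as a clade.
All ingroup taxa share the derived state 'present' for III; it defines the ingroup but does not resolve relationships within it.
Only Euryaria, Heliois, and Ichnops show the derived state 'absent' for IV, supporting them as a clade.
V: derived state 'present' in Sclerax only — an autapomorphy, so it tells us nothing about relationships among taxa.
VI (derived state 'absent') is unique to Sclerax (autapomorphy; uninformative for grouping).
Most parsimonious ingroup topology: ((Sclerax,Telaria),(Euryaria,(Heliois,Ichnops))).
Euryaria and Ichnops share a more recent common ancestor with each other than either does with Telaria, so Telaria is the least closely related of the three.

Telaria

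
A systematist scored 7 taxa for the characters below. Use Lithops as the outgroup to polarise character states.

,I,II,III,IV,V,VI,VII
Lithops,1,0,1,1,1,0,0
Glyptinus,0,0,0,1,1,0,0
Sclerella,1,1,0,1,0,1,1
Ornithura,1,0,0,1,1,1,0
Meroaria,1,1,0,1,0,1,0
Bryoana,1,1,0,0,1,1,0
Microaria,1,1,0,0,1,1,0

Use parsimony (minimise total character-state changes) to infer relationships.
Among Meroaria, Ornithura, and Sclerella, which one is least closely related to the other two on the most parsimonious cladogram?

Ornithura

Character polarity is set by the outgroup: the derived state is whichever differs from the outgroup's state, so for I, III, IV, V the derived state is '0', and for the remaining characters it is '1'.
I: derived state '0' in Glyptinus only — an autapomorphy, so it tells us nothing about relationships among taxa.
II: derived state '1' in Bryoana, Meroaria, Microaria, and Sclerella only — synapomorphy for {Bryoana, Meroaria, Microaria, Sclerella}.
All ingroup taxa share the derived state '0' for III; it defines the ingroup but does not resolve relationships within it.
IV (derived state '0') is shared by Bryoana and Microaria — a synapomorphy uniting that clade.
V (derived state '0') is shared by Meroaria and Sclerella — a synapomorphy uniting that clade.
VI (derived state '1') is shared by Bryoana, Meroaria, Microaria, Ornithura, and Sclerella — a synapomorphy uniting that clade.
VII (derived state '1') is unique to Sclerella (autapomorphy; uninformative for grouping).
Most parsimonious ingroup topology: (Glyptinus,(((Sclerella,Meroaria),(Bryoana,Microaria)),Ornithura)).
Meroaria and Sclerella share a more recent common ancestor with each other than either does with Ornithura, so Ornithura is the least closely related of the three.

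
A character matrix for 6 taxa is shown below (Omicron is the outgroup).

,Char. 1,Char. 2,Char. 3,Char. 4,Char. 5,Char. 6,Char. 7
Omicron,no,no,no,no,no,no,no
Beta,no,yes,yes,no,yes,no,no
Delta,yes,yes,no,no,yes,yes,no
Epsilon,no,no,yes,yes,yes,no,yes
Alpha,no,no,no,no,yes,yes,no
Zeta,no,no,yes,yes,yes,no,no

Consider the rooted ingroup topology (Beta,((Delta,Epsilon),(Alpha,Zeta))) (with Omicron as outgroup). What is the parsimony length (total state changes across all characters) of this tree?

Map each character onto (Beta,((Delta,Epsilon),(Alpha,Zeta))) (rooted by Omicron) and count the minimum state changes it requires (Fitch parsimony):
Char. 1: 1; Char. 2: 2; Char. 3: 3; Char. 4: 2; Char. 5: 1; Char. 6: 2; Char. 7: 1.
Total tree length = 12.

12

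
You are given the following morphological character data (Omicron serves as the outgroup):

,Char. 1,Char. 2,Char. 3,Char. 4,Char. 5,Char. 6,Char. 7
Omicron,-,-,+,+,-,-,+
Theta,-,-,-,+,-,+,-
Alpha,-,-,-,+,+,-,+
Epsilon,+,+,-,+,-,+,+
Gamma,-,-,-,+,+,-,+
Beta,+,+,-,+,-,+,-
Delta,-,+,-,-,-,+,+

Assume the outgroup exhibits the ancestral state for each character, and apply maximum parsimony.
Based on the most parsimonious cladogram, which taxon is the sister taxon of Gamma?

Character polarity is set by the outgroup: the derived state is whichever differs from the outgroup's state, so for Char. 3, Char. 4, Char. 7 the derived state is '-', and for the remaining characters it is '+'.
Char. 1: derived state '+' in Beta and Epsilon only — synapomorphy for {Beta, Epsilon}.
Only Beta, Delta, and Epsilon show the derived state '+' for Char. 2, supporting them as a clade.
Char. 3 (derived state '-') is shared by all ingroup taxa — unites the whole ingroup.
Char. 4: derived state '-' in Delta only — an autapomorphy, so it tells us nothing about relationships among taxa.
Char. 5: derived state '+' in Alpha and Gamma only — synapomorphy for {Alpha, Gamma}.
Char. 6: derived state '+' in Beta, Delta, Epsilon, and Theta only — synapomorphy for {Beta, Delta, Epsilon, Theta}.
Char. 7 (state '-') occurs in Beta and Theta but conflicts with the nesting implied by the other characters — most parsimoniously interpreted as homoplasy.
Most parsimonious ingroup topology: ((Theta,((Epsilon,Beta),Delta)),(Alpha,Gamma)).
Gamma and Alpha form a cherry on this tree, so they are sister taxa.

Alpha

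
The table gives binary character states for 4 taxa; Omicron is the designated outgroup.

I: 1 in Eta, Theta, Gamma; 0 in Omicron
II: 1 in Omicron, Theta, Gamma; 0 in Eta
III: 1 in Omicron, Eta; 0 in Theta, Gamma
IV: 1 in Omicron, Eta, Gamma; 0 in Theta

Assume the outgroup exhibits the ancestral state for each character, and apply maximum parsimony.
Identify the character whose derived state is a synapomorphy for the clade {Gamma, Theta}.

Character polarity is set by the outgroup: the derived state is whichever differs from the outgroup's state, so for II, III, IV the derived state is '0', and for the remaining characters it is '1'.
I (derived state '1') is shared by all ingroup taxa — unites the whole ingroup.
II (derived state '0') is unique to Eta (autapomorphy; uninformative for grouping).
III (derived state '0') is shared by Gamma and Theta — a synapomorphy uniting that clade.
IV: derived state '0' in Theta only — an autapomorphy, so it tells us nothing about relationships among taxa.
Most parsimonious ingroup topology: (Eta,(Theta,Gamma)).
The clade {Gamma, Theta} is supported by III: its derived state '0' occurs in exactly those taxa and in no other taxon (including the outgroup).

III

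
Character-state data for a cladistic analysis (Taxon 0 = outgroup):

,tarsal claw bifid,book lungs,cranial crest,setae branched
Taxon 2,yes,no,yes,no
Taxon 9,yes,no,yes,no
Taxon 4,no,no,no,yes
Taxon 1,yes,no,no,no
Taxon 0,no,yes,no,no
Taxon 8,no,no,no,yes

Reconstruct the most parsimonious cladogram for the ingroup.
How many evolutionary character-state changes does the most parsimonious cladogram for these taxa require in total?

Character polarity is set by the outgroup: the derived state is whichever differs from the outgroup's state, so for book lungs the derived state is 'no', and for the remaining characters it is 'yes'.
tarsal claw bifid (derived state 'yes') is shared by Taxon 1, Taxon 2, and Taxon 9 — a synapomorphy uniting that clade.
All ingroup taxa share the derived state 'no' for book lungs; it defines the ingroup but does not resolve relationships within it.
cranial crest (derived state 'yes') is shared by Taxon 2 and Taxon 9 — a synapomorphy uniting that clade.
setae branched (derived state 'yes') is shared by Taxon 4 and Taxon 8 — a synapomorphy uniting that clade.
Most parsimonious ingroup topology: ((Taxon 4,Taxon 8),((Taxon 9,Taxon 2),Taxon 1)).
Changes per character on this tree: tarsal claw bifid: 1; book lungs: 1; cranial crest: 1; setae branched: 1.
Total = 4.

4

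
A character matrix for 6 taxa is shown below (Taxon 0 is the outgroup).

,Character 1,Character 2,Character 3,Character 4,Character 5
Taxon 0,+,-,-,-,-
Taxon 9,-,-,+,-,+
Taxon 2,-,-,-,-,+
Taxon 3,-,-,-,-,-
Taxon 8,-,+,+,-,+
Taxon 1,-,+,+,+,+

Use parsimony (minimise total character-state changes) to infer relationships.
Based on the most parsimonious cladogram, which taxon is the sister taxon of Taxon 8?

Taxon 1

Character polarity is set by the outgroup: the derived state is whichever differs from the outgroup's state, so for Character 1 the derived state is '-', and for the remaining characters it is '+'.
Character 1 (derived state '-') is shared by all ingroup taxa — unites the whole ingroup.
Character 2 (derived state '+') is shared by Taxon 1 and Taxon 8 — a synapomorphy uniting that clade.
Character 3 (derived state '+') is shared by Taxon 1, Taxon 8, and Taxon 9 — a synapomorphy uniting that clade.
Character 4: derived state '+' in Taxon 1 only — an autapomorphy, so it tells us nothing about relationships among taxa.
Character 5 (derived state '+') is shared by Taxon 1, Taxon 2, Taxon 8, and Taxon 9 — a synapomorphy uniting that clade.
Most parsimonious ingroup topology: (((Taxon 9,(Taxon 8,Taxon 1)),Taxon 2),Taxon 3).
Taxon 8 and Taxon 1 form a cherry on this tree, so they are sister taxa.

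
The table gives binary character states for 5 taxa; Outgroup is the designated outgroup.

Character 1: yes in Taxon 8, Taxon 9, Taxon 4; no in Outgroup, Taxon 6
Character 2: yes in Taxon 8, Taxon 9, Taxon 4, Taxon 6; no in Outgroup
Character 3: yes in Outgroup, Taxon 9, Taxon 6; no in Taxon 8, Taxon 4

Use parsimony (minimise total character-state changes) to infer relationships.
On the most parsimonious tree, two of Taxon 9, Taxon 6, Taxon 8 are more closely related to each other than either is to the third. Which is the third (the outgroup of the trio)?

Taxon 6

Character polarity is set by the outgroup: the derived state is whichever differs from the outgroup's state, so for Character 3 the derived state is 'no', and for the remaining characters it is 'yes'.
Character 1: derived state 'yes' in Taxon 4, Taxon 8, and Taxon 9 only — synapomorphy for {Taxon 4, Taxon 8, Taxon 9}.
Character 2 (derived state 'yes') is shared by all ingroup taxa — unites the whole ingroup.
Character 3 (derived state 'no') is shared by Taxon 4 and Taxon 8 — a synapomorphy uniting that clade.
Most parsimonious ingroup topology: (((Taxon 8,Taxon 4),Taxon 9),Taxon 6).
Taxon 8 and Taxon 9 share a more recent common ancestor with each other than either does with Taxon 6, so Taxon 6 is the least closely related of the three.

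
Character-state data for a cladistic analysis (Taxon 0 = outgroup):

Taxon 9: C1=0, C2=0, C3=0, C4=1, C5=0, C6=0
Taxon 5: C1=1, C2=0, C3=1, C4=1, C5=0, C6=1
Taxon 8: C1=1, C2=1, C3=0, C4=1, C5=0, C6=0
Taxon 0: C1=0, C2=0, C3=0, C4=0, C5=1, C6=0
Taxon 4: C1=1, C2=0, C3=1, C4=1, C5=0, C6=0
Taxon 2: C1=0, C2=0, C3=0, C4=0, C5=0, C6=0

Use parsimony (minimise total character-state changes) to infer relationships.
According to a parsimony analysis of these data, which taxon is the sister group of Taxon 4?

Taxon 5

Character polarity is set by the outgroup: the derived state is whichever differs from the outgroup's state, so for C5 the derived state is '0', and for the remaining characters it is '1'.
Only Taxon 4, Taxon 5, and Taxon 8 show the derived state '1' for C1, supporting them as a clade.
C2 (derived state '1') is unique to Taxon 8 (autapomorphy; uninformative for grouping).
C3 (derived state '1') is shared by Taxon 4 and Taxon 5 — a synapomorphy uniting that clade.
C4: derived state '1' in Taxon 4, Taxon 5, Taxon 8, and Taxon 9 only — synapomorphy for {Taxon 4, Taxon 5, Taxon 8, Taxon 9}.
C5 (derived state '0') is shared by all ingroup taxa — unites the whole ingroup.
C6 (derived state '1') is unique to Taxon 5 (autapomorphy; uninformative for grouping).
Most parsimonious ingroup topology: ((((Taxon 4,Taxon 5),Taxon 8),Taxon 9),Taxon 2).
Taxon 4 and Taxon 5 form a cherry on this tree, so they are sister taxa.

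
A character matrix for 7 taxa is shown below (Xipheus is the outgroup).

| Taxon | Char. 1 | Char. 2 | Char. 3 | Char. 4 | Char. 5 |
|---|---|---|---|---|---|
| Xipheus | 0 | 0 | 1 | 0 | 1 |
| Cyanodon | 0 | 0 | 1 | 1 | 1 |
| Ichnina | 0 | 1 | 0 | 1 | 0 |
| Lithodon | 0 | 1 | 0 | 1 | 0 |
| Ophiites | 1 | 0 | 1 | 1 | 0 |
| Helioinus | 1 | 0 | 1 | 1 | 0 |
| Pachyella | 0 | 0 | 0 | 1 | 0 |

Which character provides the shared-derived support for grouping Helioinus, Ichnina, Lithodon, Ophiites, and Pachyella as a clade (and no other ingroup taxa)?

Character polarity is set by the outgroup: the derived state is whichever differs from the outgroup's state, so for Char. 3, Char. 5 the derived state is '0', and for the remaining characters it is '1'.
Char. 1: derived state '1' in Helioinus and Ophiites only — synapomorphy for {Helioinus, Ophiites}.
Char. 2: derived state '1' in Ichnina and Lithodon only — synapomorphy for {Ichnina, Lithodon}.
Char. 3 (derived state '0') is shared by Ichnina, Lithodon, and Pachyella — a synapomorphy uniting that clade.
Char. 4 (derived state '1') is shared by all ingroup taxa — unites the whole ingroup.
Char. 5: derived state '0' in Helioinus, Ichnina, Lithodon, Ophiites, and Pachyella only — synapomorphy for {Helioinus, Ichnina, Lithodon, Ophiites, Pachyella}.
Most parsimonious ingroup topology: (Cyanodon,(((Ichnina,Lithodon),Pachyella),(Ophiites,Helioinus))).
The clade {Helioinus, Ichnina, Lithodon, Ophiites, Pachyella} is supported by Char. 5: its derived state '0' occurs in exactly those taxa and in no other taxon (including the outgroup).

Char. 5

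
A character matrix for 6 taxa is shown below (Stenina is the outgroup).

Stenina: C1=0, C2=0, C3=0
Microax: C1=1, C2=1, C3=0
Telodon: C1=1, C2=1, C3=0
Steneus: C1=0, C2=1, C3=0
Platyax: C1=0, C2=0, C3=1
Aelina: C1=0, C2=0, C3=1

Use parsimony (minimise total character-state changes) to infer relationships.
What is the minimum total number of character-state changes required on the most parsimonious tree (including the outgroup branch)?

3

The outgroup has state '0' for every character, so '1' is the derived state throughout.
Only Microax and Telodon show the derived state '1' for C1, supporting them as a clade.
C2 (derived state '1') is shared by Microax, Steneus, and Telodon — a synapomorphy uniting that clade.
C3: derived state '1' in Aelina and Platyax only — synapomorphy for {Aelina, Platyax}.
Most parsimonious ingroup topology: (((Microax,Telodon),Steneus),(Platyax,Aelina)).
Changes per character on this tree: C1: 1; C2: 1; C3: 1.
Total = 3.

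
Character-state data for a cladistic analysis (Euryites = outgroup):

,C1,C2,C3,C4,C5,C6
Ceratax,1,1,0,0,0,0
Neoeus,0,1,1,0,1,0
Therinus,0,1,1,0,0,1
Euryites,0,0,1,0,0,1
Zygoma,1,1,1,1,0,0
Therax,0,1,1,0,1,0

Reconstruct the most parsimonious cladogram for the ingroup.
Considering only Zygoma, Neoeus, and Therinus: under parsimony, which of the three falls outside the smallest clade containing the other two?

Character polarity is set by the outgroup: the derived state is whichever differs from the outgroup's state, so for C3, C6 the derived state is '0', and for the remaining characters it is '1'.
C1: derived state '1' in Ceratax and Zygoma only — synapomorphy for {Ceratax, Zygoma}.
All ingroup taxa share the derived state '1' for C2; it defines the ingroup but does not resolve relationships within it.
C3: derived state '0' in Ceratax only — an autapomorphy, so it tells us nothing about relationships among taxa.
C4 (derived state '1') is unique to Zygoma (autapomorphy; uninformative for grouping).
Only Neoeus and Therax show the derived state '1' for C5, supporting them as a clade.
C6: derived state '0' in Ceratax, Neoeus, Therax, and Zygoma only — synapomorphy for {Ceratax, Neoeus, Therax, Zygoma}.
Most parsimonious ingroup topology: (((Therax,Neoeus),(Ceratax,Zygoma)),Therinus).
Zygoma and Neoeus share a more recent common ancestor with each other than either does with Therinus, so Therinus is the least closely related of the three.

Therinus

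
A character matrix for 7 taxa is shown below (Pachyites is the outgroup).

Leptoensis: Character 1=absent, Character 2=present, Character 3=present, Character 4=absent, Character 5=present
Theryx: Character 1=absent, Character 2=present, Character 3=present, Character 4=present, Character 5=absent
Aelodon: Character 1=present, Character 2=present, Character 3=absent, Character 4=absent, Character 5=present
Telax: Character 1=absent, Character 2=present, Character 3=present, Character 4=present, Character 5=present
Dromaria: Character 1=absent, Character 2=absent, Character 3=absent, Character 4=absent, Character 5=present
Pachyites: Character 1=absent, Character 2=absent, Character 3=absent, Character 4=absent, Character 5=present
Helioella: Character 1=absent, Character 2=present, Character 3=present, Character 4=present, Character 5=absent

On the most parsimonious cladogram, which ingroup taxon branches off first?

Dromaria

Character polarity is set by the outgroup: the derived state is whichever differs from the outgroup's state, so for Character 5 the derived state is 'absent', and for the remaining characters it is 'present'.
Character 1: derived state 'present' in Aelodon only — an autapomorphy, so it tells us nothing about relationships among taxa.
Character 2: derived state 'present' in Aelodon, Helioella, Leptoensis, Telax, and Theryx only — synapomorphy for {Aelodon, Helioella, Leptoensis, Telax, Theryx}.
Only Helioella, Leptoensis, Telax, and Theryx show the derived state 'present' for Character 3, supporting them as a clade.
Only Helioella, Telax, and Theryx show the derived state 'present' for Character 4, supporting them as a clade.
Character 5: derived state 'absent' in Helioella and Theryx only — synapomorphy for {Helioella, Theryx}.
Most parsimonious ingroup topology: ((((Telax,(Theryx,Helioella)),Leptoensis),Aelodon),Dromaria).
Dromaria is sister to the clade containing all other ingroup taxa, so it is the earliest-diverging (most basal) ingroup lineage.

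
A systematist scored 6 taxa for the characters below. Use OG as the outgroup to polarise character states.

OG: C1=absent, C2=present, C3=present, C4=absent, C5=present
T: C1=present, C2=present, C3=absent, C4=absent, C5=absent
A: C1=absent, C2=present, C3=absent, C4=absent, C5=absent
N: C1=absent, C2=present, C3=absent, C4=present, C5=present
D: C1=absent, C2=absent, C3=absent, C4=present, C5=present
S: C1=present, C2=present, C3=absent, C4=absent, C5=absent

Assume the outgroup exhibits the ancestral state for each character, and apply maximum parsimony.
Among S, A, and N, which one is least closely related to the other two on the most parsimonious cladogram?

N

Character polarity is set by the outgroup: the derived state is whichever differs from the outgroup's state, so for C2, C3, C5 the derived state is 'absent', and for the remaining characters it is 'present'.
C1 (derived state 'present') is shared by S and T — a synapomorphy uniting that clade.
C2 (derived state 'absent') is unique to D (autapomorphy; uninformative for grouping).
All ingroup taxa share the derived state 'absent' for C3; it defines the ingroup but does not resolve relationships within it.
Only D and N show the derived state 'present' for C4, supporting them as a clade.
C5: derived state 'absent' in A, S, and T only — synapomorphy for {A, S, T}.
Most parsimonious ingroup topology: (((T,S),A),(N,D)).
A and S share a more recent common ancestor with each other than either does with N, so N is the least closely related of the three.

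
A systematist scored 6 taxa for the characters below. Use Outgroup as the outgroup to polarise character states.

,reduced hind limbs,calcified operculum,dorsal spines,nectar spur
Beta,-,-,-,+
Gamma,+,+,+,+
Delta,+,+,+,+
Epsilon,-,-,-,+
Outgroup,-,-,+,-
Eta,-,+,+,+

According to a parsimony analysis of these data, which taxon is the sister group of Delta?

Character polarity is set by the outgroup: the derived state is whichever differs from the outgroup's state, so for dorsal spines the derived state is '-', and for the remaining characters it is '+'.
Only Delta and Gamma show the derived state '+' for reduced hind limbs, supporting them as a clade.
calcified operculum (derived state '+') is shared by Delta, Eta, and Gamma — a synapomorphy uniting that clade.
dorsal spines (derived state '-') is shared by Beta and Epsilon — a synapomorphy uniting that clade.
All ingroup taxa share the derived state '+' for nectar spur; it defines the ingroup but does not resolve relationships within it.
Most parsimonious ingroup topology: ((Beta,Epsilon),(Eta,(Gamma,Delta))).
Delta and Gamma form a cherry on this tree, so they are sister taxa.

Gamma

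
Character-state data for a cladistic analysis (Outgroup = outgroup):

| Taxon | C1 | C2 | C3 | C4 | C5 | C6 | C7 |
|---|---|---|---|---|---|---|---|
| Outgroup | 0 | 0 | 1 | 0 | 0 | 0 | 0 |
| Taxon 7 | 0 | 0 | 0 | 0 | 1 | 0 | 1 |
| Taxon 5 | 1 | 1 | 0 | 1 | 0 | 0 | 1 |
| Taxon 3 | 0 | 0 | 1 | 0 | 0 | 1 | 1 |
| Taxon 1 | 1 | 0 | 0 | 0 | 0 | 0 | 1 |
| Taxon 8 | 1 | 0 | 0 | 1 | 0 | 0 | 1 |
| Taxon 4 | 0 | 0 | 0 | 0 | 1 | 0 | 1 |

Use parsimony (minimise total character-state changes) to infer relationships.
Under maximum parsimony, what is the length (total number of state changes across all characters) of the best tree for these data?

7

Character polarity is set by the outgroup: the derived state is whichever differs from the outgroup's state, so for C3 the derived state is '0', and for the remaining characters it is '1'.
Only Taxon 1, Taxon 5, and Taxon 8 show the derived state '1' for C1, supporting them as a clade.
C2: derived state '1' in Taxon 5 only — an autapomorphy, so it tells us nothing about relationships among taxa.
Only Taxon 1, Taxon 4, Taxon 5, Taxon 7, and Taxon 8 show the derived state '0' for C3, supporting them as a clade.
C4: derived state '1' in Taxon 5 and Taxon 8 only — synapomorphy for {Taxon 5, Taxon 8}.
C5: derived state '1' in Taxon 4 and Taxon 7 only — synapomorphy for {Taxon 4, Taxon 7}.
C6 (derived state '1') is unique to Taxon 3 (autapomorphy; uninformative for grouping).
All ingroup taxa share the derived state '1' for C7; it defines the ingroup but does not resolve relationships within it.
Most parsimonious ingroup topology: (((Taxon 7,Taxon 4),((Taxon 5,Taxon 8),Taxon 1)),Taxon 3).
Changes per character on this tree: C1: 1; C2: 1; C3: 1; C4: 1; C5: 1; C6: 1; C7: 1.
Total = 7.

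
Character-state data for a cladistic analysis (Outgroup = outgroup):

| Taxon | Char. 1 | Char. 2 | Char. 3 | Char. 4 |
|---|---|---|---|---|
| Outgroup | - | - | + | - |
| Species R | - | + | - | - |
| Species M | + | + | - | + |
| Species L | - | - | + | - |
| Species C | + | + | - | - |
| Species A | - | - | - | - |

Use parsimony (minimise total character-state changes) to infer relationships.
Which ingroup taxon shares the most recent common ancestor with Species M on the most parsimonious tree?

Species C

Character polarity is set by the outgroup: the derived state is whichever differs from the outgroup's state, so for Char. 3 the derived state is '-', and for the remaining characters it is '+'.
Char. 1 (derived state '+') is shared by Species C and Species M — a synapomorphy uniting that clade.
Only Species C, Species M, and Species R show the derived state '+' for Char. 2, supporting them as a clade.
Char. 3 (derived state '-') is shared by Species A, Species C, Species M, and Species R — a synapomorphy uniting that clade.
Char. 4: derived state '+' in Species M only — an autapomorphy, so it tells us nothing about relationships among taxa.
Most parsimonious ingroup topology: (((Species R,(Species M,Species C)),Species A),Species L).
Species M and Species C form a cherry on this tree, so they are sister taxa.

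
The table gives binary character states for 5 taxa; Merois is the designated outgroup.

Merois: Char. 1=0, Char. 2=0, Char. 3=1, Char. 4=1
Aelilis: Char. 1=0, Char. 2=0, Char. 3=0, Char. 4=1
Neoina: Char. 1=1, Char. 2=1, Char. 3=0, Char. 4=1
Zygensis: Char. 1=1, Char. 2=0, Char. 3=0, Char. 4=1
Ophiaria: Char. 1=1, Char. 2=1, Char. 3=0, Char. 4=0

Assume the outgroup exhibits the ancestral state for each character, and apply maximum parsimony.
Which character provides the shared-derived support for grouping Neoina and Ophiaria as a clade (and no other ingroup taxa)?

Character polarity is set by the outgroup: the derived state is whichever differs from the outgroup's state, so for Char. 3, Char. 4 the derived state is '0', and for the remaining characters it is '1'.
Char. 1 (derived state '1') is shared by Neoina, Ophiaria, and Zygensis — a synapomorphy uniting that clade.
Char. 2: derived state '1' in Neoina and Ophiaria only — synapomorphy for {Neoina, Ophiaria}.
Char. 3 (derived state '0') is shared by all ingroup taxa — unites the whole ingroup.
Char. 4 (derived state '0') is unique to Ophiaria (autapomorphy; uninformative for grouping).
Most parsimonious ingroup topology: (Aelilis,((Neoina,Ophiaria),Zygensis)).
The clade {Neoina, Ophiaria} is supported by Char. 2: its derived state '1' occurs in exactly those taxa and in no other taxon (including the outgroup).

Char. 2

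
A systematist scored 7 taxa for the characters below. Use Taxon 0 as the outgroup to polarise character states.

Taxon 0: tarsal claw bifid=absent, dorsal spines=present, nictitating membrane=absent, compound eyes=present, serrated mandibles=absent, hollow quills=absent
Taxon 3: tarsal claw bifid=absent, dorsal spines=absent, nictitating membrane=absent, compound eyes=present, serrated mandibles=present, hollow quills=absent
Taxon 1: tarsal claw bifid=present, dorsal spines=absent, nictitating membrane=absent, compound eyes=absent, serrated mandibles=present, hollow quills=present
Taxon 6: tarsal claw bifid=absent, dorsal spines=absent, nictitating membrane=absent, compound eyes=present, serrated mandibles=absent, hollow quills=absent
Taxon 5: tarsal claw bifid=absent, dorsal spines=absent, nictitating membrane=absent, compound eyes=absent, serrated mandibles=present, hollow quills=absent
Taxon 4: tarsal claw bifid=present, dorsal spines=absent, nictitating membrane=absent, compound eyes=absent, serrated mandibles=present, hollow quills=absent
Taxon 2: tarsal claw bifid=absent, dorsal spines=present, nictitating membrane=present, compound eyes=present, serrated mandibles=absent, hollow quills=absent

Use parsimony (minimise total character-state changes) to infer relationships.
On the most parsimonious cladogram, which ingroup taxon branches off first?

Taxon 2

Character polarity is set by the outgroup: the derived state is whichever differs from the outgroup's state, so for dorsal spines, compound eyes the derived state is 'absent', and for the remaining characters it is 'present'.
tarsal claw bifid: derived state 'present' in Taxon 1 and Taxon 4 only — synapomorphy for {Taxon 1, Taxon 4}.
dorsal spines (derived state 'absent') is shared by Taxon 1, Taxon 3, Taxon 4, Taxon 5, and Taxon 6 — a synapomorphy uniting that clade.
nictitating membrane: derived state 'present' in Taxon 2 only — an autapomorphy, so it tells us nothing about relationships among taxa.
compound eyes: derived state 'absent' in Taxon 1, Taxon 4, and Taxon 5 only — synapomorphy for {Taxon 1, Taxon 4, Taxon 5}.
Only Taxon 1, Taxon 3, Taxon 4, and Taxon 5 show the derived state 'present' for serrated mandibles, supporting them as a clade.
hollow quills: derived state 'present' in Taxon 1 only — an autapomorphy, so it tells us nothing about relationships among taxa.
Most parsimonious ingroup topology: (((Taxon 3,((Taxon 1,Taxon 4),Taxon 5)),Taxon 6),Taxon 2).
Taxon 2 is sister to the clade containing all other ingroup taxa, so it is the earliest-diverging (most basal) ingroup lineage.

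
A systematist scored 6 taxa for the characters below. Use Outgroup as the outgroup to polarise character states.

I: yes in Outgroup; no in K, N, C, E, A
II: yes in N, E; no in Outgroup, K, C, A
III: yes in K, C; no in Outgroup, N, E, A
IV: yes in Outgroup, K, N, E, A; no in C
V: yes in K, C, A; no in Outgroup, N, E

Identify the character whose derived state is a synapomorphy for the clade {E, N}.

Character polarity is set by the outgroup: the derived state is whichever differs from the outgroup's state, so for I, IV the derived state is 'no', and for the remaining characters it is 'yes'.
I (derived state 'no') is shared by all ingroup taxa — unites the whole ingroup.
II: derived state 'yes' in E and N only — synapomorphy for {E, N}.
III: derived state 'yes' in C and K only — synapomorphy for {C, K}.
IV: derived state 'no' in C only — an autapomorphy, so it tells us nothing about relationships among taxa.
V (derived state 'yes') is shared by A, C, and K — a synapomorphy uniting that clade.
Most parsimonious ingroup topology: (((K,C),A),(N,E)).
The clade {E, N} is supported by II: its derived state 'yes' occurs in exactly those taxa and in no other taxon (including the outgroup).

II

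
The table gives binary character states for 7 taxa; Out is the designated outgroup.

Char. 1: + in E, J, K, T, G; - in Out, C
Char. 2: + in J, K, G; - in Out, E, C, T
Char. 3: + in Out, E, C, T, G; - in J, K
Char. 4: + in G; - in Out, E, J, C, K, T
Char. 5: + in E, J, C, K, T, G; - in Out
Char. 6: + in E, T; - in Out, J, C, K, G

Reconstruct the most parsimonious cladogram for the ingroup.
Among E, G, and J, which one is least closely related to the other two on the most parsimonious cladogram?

Character polarity is set by the outgroup: the derived state is whichever differs from the outgroup's state, so for Char. 3 the derived state is '-', and for the remaining characters it is '+'.
Only E, G, J, K, and T show the derived state '+' for Char. 1, supporting them as a clade.
Char. 2 (derived state '+') is shared by G, J, and K — a synapomorphy uniting that clade.
Char. 3 (derived state '-') is shared by J and K — a synapomorphy uniting that clade.
Char. 4 (derived state '+') is unique to G (autapomorphy; uninformative for grouping).
All ingroup taxa share the derived state '+' for Char. 5; it defines the ingroup but does not resolve relationships within it.
Char. 6: derived state '+' in E and T only — synapomorphy for {E, T}.
Most parsimonious ingroup topology: (((E,T),((J,K),G)),C).
J and G share a more recent common ancestor with each other than either does with E, so E is the least closely related of the three.

E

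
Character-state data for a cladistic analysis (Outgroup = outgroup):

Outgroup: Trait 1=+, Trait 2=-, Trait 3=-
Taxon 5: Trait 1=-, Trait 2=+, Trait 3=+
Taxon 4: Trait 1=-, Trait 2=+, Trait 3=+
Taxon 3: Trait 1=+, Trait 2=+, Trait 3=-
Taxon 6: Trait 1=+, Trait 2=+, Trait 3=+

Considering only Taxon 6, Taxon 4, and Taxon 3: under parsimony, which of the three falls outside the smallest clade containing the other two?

Character polarity is set by the outgroup: the derived state is whichever differs from the outgroup's state, so for Trait 1 the derived state is '-', and for the remaining characters it is '+'.
Only Taxon 4 and Taxon 5 show the derived state '-' for Trait 1, supporting them as a clade.
Trait 2 (derived state '+') is shared by all ingroup taxa — unites the whole ingroup.
Trait 3: derived state '+' in Taxon 4, Taxon 5, and Taxon 6 only — synapomorphy for {Taxon 4, Taxon 5, Taxon 6}.
Most parsimonious ingroup topology: (((Taxon 5,Taxon 4),Taxon 6),Taxon 3).
Taxon 6 and Taxon 4 share a more recent common ancestor with each other than either does with Taxon 3, so Taxon 3 is the least closely related of the three.

Taxon 3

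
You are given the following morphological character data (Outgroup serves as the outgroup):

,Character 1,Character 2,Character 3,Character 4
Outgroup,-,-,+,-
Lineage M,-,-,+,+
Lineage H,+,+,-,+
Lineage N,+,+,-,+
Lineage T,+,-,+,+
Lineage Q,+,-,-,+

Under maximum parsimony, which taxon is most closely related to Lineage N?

Character polarity is set by the outgroup: the derived state is whichever differs from the outgroup's state, so for Character 3 the derived state is '-', and for the remaining characters it is '+'.
Character 1 (derived state '+') is shared by Lineage H, Lineage N, Lineage Q, and Lineage T — a synapomorphy uniting that clade.
Character 2 (derived state '+') is shared by Lineage H and Lineage N — a synapomorphy uniting that clade.
Character 3 (derived state '-') is shared by Lineage H, Lineage N, and Lineage Q — a synapomorphy uniting that clade.
Character 4 (derived state '+') is shared by all ingroup taxa — unites the whole ingroup.
Most parsimonious ingroup topology: (Lineage M,(((Lineage H,Lineage N),Lineage Q),Lineage T)).
Lineage N and Lineage H form a cherry on this tree, so they are sister taxa.

Lineage H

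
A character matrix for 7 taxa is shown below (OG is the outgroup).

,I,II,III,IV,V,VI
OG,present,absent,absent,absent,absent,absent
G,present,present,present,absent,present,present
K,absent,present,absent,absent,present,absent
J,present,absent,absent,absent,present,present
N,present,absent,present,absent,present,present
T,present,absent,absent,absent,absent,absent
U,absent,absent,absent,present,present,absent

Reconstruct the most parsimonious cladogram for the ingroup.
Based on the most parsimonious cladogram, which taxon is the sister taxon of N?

G

Character polarity is set by the outgroup: the derived state is whichever differs from the outgroup's state, so for I the derived state is 'absent', and for the remaining characters it is 'present'.
I: derived state 'absent' in K and U only — synapomorphy for {K, U}.
II (state 'present') occurs in G and K but conflicts with the nesting implied by the other characters — most parsimoniously interpreted as homoplasy.
III: derived state 'present' in G and N only — synapomorphy for {G, N}.
IV (derived state 'present') is unique to U (autapomorphy; uninformative for grouping).
V (derived state 'present') is shared by G, J, K, N, and U — a synapomorphy uniting that clade.
VI: derived state 'present' in G, J, and N only — synapomorphy for {G, J, N}.
Most parsimonious ingroup topology: ((((G,N),J),(K,U)),T).
N and G form a cherry on this tree, so they are sister taxa.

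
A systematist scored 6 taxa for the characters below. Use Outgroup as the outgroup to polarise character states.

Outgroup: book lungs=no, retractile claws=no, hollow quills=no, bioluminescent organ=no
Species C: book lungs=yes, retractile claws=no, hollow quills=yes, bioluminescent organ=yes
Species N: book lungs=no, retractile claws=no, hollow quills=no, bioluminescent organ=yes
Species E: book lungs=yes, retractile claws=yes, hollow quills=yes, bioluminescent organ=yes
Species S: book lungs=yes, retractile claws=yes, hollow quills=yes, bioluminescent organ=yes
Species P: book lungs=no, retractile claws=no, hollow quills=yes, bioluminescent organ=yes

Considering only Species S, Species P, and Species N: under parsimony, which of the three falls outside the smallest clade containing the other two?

The outgroup has state 'no' for every character, so 'yes' is the derived state throughout.
book lungs: derived state 'yes' in Species C, Species E, and Species S only — synapomorphy for {Species C, Species E, Species S}.
retractile claws: derived state 'yes' in Species E and Species S only — synapomorphy for {Species E, Species S}.
hollow quills: derived state 'yes' in Species C, Species E, Species P, and Species S only — synapomorphy for {Species C, Species E, Species P, Species S}.
All ingroup taxa share the derived state 'yes' for bioluminescent organ; it defines the ingroup but does not resolve relationships within it.
Most parsimonious ingroup topology: (((Species C,(Species E,Species S)),Species P),Species N).
Species S and Species P share a more recent common ancestor with each other than either does with Species N, so Species N is the least closely related of the three.

Species N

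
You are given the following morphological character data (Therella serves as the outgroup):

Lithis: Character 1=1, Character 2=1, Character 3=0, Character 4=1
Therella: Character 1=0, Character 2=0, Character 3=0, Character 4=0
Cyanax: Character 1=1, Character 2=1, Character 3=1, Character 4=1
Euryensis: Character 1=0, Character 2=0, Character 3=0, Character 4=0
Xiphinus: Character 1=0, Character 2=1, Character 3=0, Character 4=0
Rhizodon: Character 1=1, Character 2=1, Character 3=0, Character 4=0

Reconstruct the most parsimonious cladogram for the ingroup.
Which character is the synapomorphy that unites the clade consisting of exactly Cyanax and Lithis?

Character 4

The outgroup has state '0' for every character, so '1' is the derived state throughout.
Character 1 (derived state '1') is shared by Cyanax, Lithis, and Rhizodon — a synapomorphy uniting that clade.
Character 2: derived state '1' in Cyanax, Lithis, Rhizodon, and Xiphinus only — synapomorphy for {Cyanax, Lithis, Rhizodon, Xiphinus}.
Character 3 (derived state '1') is unique to Cyanax (autapomorphy; uninformative for grouping).
Character 4 (derived state '1') is shared by Cyanax and Lithis — a synapomorphy uniting that clade.
Most parsimonious ingroup topology: ((Xiphinus,((Lithis,Cyanax),Rhizodon)),Euryensis).
The clade {Cyanax, Lithis} is supported by Character 4: its derived state '1' occurs in exactly those taxa and in no other taxon (including the outgroup).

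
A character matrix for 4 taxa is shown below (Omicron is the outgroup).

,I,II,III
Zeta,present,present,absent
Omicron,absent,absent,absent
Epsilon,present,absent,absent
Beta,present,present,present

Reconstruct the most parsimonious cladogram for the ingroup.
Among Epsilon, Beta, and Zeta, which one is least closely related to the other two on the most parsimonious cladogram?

The outgroup has state 'absent' for every character, so 'present' is the derived state throughout.
All ingroup taxa share the derived state 'present' for I; it defines the ingroup but does not resolve relationships within it.
II: derived state 'present' in Beta and Zeta only — synapomorphy for {Beta, Zeta}.
III (derived state 'present') is unique to Beta (autapomorphy; uninformative for grouping).
Most parsimonious ingroup topology: (Epsilon,(Zeta,Beta)).
Beta and Zeta share a more recent common ancestor with each other than either does with Epsilon, so Epsilon is the least closely related of the three.

Epsilon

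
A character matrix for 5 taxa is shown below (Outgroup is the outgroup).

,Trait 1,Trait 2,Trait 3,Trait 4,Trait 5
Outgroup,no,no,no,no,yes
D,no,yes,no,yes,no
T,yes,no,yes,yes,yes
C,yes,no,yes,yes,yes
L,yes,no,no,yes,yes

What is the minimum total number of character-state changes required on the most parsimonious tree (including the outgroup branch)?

Character polarity is set by the outgroup: the derived state is whichever differs from the outgroup's state, so for Trait 5 the derived state is 'no', and for the remaining characters it is 'yes'.
Trait 1: derived state 'yes' in C, L, and T only — synapomorphy for {C, L, T}.
Trait 2: derived state 'yes' in D only — an autapomorphy, so it tells us nothing about relationships among taxa.
Trait 3 (derived state 'yes') is shared by C and T — a synapomorphy uniting that clade.
All ingroup taxa share the derived state 'yes' for Trait 4; it defines the ingroup but does not resolve relationships within it.
Trait 5: derived state 'no' in D only — an autapomorphy, so it tells us nothing about relationships among taxa.
Most parsimonious ingroup topology: (D,((T,C),L)).
Changes per character on this tree: Trait 1: 1; Trait 2: 1; Trait 3: 1; Trait 4: 1; Trait 5: 1.
Total = 5.

5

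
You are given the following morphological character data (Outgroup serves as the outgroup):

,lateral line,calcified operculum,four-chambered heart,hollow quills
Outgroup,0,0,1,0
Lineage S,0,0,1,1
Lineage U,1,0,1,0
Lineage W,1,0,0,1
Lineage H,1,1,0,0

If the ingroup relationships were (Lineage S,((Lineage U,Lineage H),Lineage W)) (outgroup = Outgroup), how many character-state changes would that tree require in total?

6

Map each character onto (Lineage S,((Lineage U,Lineage H),Lineage W)) (rooted by Outgroup) and count the minimum state changes it requires (Fitch parsimony):
lateral line: 1; calcified operculum: 1; four-chambered heart: 2; hollow quills: 2.
Total tree length = 6.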